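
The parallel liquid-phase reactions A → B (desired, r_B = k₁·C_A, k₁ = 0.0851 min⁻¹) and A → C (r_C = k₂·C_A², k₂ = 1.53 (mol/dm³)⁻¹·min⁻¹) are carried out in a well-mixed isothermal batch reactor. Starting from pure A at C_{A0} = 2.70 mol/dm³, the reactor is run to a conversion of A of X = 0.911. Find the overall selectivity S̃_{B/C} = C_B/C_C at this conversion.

0.0531

C_A = C_{A0}(1−X) = 0.2403 mol/dm³.
Along a PFR/batch, dC_B/dC_A = −r_B/(r_B+r_C) = −k₁/(k₁+k₂·C_A).
Integrating from C_{A0} to C_A: C_B = (0.0851/1.53)·ln[(0.0851+1.53·2.70)/(0.0851+1.53·0.240)] = 0.05562·ln(4.216/0.4528) = 0.1241 mol/dm³.
C_C = (C_{A0}−C_A)−C_B = 2.336 mol/dm³; S̃_{B/C} = 0.1241/2.336 = 0.0531.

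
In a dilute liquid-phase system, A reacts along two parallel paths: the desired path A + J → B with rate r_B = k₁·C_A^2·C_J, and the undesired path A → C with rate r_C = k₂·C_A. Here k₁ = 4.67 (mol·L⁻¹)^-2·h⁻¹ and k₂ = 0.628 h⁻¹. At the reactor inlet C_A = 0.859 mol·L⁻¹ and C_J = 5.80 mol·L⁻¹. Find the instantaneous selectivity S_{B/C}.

37.0

S_{B/C} = r_B/r_C = (k₁·C_A^2·C_J)/(k₂·C_A) = (k₁/k₂)·C_A·C_J.
= (4.67×0.8590^2×5.800) / (0.628×0.8590) = 19.99/0.5395 = 37.0.
Since the desired path is higher order in A, keeping C_A high (PFR or concentrated feed) favours B.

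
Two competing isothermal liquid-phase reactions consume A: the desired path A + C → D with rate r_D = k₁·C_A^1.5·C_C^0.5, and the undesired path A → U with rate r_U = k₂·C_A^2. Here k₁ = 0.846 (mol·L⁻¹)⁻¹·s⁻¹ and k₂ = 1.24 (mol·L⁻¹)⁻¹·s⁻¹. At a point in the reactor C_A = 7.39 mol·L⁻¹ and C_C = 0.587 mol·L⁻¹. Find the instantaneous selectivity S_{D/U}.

S_{D/U} = r_D/r_U = (k₁·C_A^1.5·C_C^0.5)/(k₂·C_A^2) = (k₁/k₂)·C_A^-0.5·C_C^0.5.
= (0.846×7.390^1.5×0.5870^0.5) / (1.24×7.390^2) = 13.02/67.72 = 0.192.
The undesired path is higher order in A, so low C_A (CSTR or dilute feed) favours D.

0.192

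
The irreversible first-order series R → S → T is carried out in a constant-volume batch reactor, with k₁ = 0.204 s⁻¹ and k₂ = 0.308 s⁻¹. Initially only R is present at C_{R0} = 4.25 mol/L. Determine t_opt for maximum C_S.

For first-order series the maximum of C_S occurs at t_opt = ln(k₂/k₁)/(k₂−k₁).
= ln(0.308/0.204)/(0.308−0.204) = ln(1.510)/0.1040 = 0.4120/0.1040 = 3.96 s.

3.96 s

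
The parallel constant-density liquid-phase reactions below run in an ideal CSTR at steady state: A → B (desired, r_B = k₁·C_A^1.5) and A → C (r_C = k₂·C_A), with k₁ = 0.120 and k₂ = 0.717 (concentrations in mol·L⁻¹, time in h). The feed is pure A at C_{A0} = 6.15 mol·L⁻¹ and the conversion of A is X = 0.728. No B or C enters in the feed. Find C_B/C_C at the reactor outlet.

Exit C_A = C_{A0}(1−X) = 6.15×0.272 = 1.673 mol·L⁻¹.
In a CSTR the entire volume is at exit conditions, so r_B = 0.120×1.673^1.5 = 0.2596 and r_C = 0.717×1.673 = 1.199.
Overall selectivity = C_B/C_C = r_Bτ/(r_Cτ) = r_B/r_C = 0.216.

0.216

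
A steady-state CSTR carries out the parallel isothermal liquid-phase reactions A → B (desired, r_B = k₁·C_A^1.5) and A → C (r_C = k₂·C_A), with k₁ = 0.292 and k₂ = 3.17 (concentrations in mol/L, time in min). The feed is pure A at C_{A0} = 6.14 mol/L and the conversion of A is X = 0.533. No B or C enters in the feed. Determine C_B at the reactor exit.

Exit C_A = C_{A0}(1−X) = 6.14×0.467 = 2.867 mol/L.
Rates in a CSTR are evaluated at the outlet concentration: r_B = 0.292×2.867^1.5 = 1.418, r_C = 3.17×2.867 = 9.090.
Fraction of consumed A going to B: r_B/(r_B+r_C) = 0.1349.
C_B = 0.1349·C_{A0}·X = 0.1349×6.14×0.533 = 0.442 mol/L.

0.442 mol/L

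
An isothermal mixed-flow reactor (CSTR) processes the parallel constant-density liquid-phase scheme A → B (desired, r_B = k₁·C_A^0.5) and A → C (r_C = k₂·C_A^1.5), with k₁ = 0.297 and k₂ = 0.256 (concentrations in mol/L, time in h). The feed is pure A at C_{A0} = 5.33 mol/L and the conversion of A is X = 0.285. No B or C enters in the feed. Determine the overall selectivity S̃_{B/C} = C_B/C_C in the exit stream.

0.304

Exit C_A = C_{A0}(1−X) = 5.33×0.715 = 3.811 mol/L.
In a CSTR the entire volume is at exit conditions, so r_B = 0.297×3.811^0.5 = 0.5798 and r_C = 0.256×3.811^1.5 = 1.905.
Overall selectivity = C_B/C_C = r_Bτ/(r_Cτ) = r_B/r_C = 0.304.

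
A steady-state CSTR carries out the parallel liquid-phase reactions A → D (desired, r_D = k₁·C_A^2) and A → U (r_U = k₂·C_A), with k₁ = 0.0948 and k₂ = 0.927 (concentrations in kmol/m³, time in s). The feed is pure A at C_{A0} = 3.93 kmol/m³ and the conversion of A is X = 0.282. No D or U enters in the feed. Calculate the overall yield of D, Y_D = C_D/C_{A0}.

0.0632

Exit C_A = C_{A0}(1−X) = 3.93×0.718 = 2.822 kmol/m³.
In a CSTR the entire volume is at exit conditions, so r_D = 0.0948×2.822^2 = 0.7548 and r_U = 0.927×2.822 = 2.616.
Fraction of consumed A going to D: r_D/(r_D+r_U) = 0.2239.
C_D = 0.2239·C_{A0}·X = 0.2239×3.93×0.282 = 0.248 kmol/m³; Y_D = C_D/C_{A0} = 0.0632.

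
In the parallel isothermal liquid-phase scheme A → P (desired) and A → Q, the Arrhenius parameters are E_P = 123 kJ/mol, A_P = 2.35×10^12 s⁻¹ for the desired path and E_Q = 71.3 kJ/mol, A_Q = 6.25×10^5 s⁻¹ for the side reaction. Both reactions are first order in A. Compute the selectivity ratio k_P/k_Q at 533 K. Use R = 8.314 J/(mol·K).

k_P/k_Q = (A_P/A_Q)·exp[−(E_P−E_Q)/(RT)] = (A_P/A_Q)·exp[(E_Q−E_P)/(RT)].
(E_Q−E_P)/(RT) = (71.3−123)×10³/(8.314×533) = -51700/4431 = -11.67.
k_P/k_Q = (2.35×10^12/6.25×10^5)·exp(-11.67) = 3.760×10^6 × 8.573×10^-6 = 32.2.
Since E_P > E_Q, raising the temperature improves selectivity toward P.

32.2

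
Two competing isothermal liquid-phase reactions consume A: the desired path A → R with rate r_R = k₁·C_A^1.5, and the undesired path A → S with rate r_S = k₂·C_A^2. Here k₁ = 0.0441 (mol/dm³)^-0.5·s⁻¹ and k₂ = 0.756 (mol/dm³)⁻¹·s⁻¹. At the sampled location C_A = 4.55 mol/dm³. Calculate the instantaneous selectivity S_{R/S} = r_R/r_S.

S_{R/S} = r_R/r_S = (k₁·C_A^1.5)/(k₂·C_A^2) = (k₁/k₂)·C_A^-0.5.
= (0.0441×4.550^1.5) / (0.756×4.550^2) = 0.4280/15.65 = 0.0273.
The undesired path is higher order in A, so low C_A (CSTR or dilute feed) favours R.

0.0273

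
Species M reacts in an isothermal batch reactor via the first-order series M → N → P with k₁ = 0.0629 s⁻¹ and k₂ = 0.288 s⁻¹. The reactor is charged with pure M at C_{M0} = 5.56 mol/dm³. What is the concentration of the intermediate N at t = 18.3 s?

0.483 mol/dm³

The intermediate concentration in a first-order A→B→C sequence is C_N = k₁C_{M0}(e^(−k₁t) − e^(−k₂t))/(k₂−k₁).
e^(−k₁t) = e^(−0.0629×18.3) = e^(−1.151) = 0.3163; e^(−k₂t) = e^(−5.270) = 0.005142.
C_N = 0.0629×5.56/(0.288−0.0629) × (0.3163−0.005142) = 1.554×0.3112 = 0.4834 mol/dm³.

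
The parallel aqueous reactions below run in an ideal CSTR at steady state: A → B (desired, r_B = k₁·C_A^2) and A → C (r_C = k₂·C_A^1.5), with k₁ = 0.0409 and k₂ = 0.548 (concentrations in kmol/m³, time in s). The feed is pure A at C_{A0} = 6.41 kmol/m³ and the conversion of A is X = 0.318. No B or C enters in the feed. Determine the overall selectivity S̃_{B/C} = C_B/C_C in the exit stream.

Exit C_A = C_{A0}(1−X) = 6.41×0.682 = 4.372 kmol/m³.
Rates in a CSTR are evaluated at the outlet concentration: r_B = 0.0409×4.372^2 = 0.7816, r_C = 0.548×4.372^1.5 = 5.009.
Overall selectivity = C_B/C_C = r_Bτ/(r_Cτ) = r_B/r_C = 0.156.

0.156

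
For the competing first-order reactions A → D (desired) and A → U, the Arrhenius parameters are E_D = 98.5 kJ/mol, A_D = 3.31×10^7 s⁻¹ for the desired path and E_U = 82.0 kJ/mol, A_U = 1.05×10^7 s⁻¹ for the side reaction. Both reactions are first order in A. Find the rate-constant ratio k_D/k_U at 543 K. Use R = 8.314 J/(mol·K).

0.0815

k_D/k_U = (A_D/A_U)·exp[−(E_D−E_U)/(RT)] = (A_D/A_U)·exp[(E_U−E_D)/(RT)].
(E_U−E_D)/(RT) = (82.0−98.5)×10³/(8.314×543) = -16500/4515 = -3.655.
k_D/k_U = (3.31×10^7/1.05×10^7)·exp(-3.655) = 3.152 × 0.02586 = 0.0815.
Since E_D > E_U, raising the temperature improves selectivity toward D.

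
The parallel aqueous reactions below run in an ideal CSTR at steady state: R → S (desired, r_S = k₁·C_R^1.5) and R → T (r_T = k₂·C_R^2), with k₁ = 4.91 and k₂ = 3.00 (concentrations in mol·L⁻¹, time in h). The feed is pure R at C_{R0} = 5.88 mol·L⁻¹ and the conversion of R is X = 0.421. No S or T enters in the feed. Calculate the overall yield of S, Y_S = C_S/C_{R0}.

0.198

Exit C_R = C_{R0}(1−X) = 5.88×0.579 = 3.405 mol·L⁻¹.
A CSTR operates uniformly at the exit composition, giving r_S = 30.84 and r_T = 34.77 (each k·C_R^n at C_R = 3.405).
Fraction of consumed R going to S: r_S/(r_S+r_T) = 0.4701.
C_S = 0.4701·C_{R0}·X = 0.4701×5.88×0.421 = 1.16 mol·L⁻¹; Y_S = C_S/C_{R0} = 0.198.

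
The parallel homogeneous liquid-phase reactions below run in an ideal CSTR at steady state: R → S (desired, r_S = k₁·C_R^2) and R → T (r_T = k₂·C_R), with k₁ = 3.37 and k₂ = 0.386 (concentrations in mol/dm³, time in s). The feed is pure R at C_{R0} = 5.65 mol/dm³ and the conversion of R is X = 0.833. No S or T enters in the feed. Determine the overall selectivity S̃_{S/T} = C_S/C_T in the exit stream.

8.24

Exit C_R = C_{R0}(1−X) = 5.65×0.167 = 0.9436 mol/dm³.
In a CSTR the entire volume is at exit conditions, so r_S = 3.37×0.9436^2 = 3.000 and r_T = 0.386×0.9436 = 0.3642.
Overall selectivity = C_S/C_T = r_Sτ/(r_Tτ) = r_S/r_T = 8.24.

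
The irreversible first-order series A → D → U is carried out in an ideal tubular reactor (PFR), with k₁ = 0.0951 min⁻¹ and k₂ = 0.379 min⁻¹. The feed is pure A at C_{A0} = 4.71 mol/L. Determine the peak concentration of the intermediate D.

0.744 mol/L

Evaluating C_D at τ_opt = ln(k₂/k₁)/(k₂−k₁) gives C_{D,max}/C_{A0} = (k₁/k₂)^[k₂/(k₂−k₁)].
= (0.0951/0.379)^(0.379/(0.379−0.0951)) = (0.2509)^(1.335) = 0.1579.
C_{D,max} = 0.1579×4.71 = 0.744 mol/L.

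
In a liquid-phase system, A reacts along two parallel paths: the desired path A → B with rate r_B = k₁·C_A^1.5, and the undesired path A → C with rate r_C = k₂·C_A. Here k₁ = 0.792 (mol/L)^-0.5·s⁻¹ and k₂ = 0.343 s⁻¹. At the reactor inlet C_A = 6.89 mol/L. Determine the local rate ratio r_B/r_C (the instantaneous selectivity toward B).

6.06

S_{B/C} = r_B/r_C = (k₁·C_A^1.5)/(k₂·C_A) = (k₁/k₂)·C_A^0.5.
= (0.792×6.890^1.5) / (0.343×6.890) = 14.32/2.363 = 6.06.
Since the desired path is higher order in A, keeping C_A high (PFR or concentrated feed) favours B.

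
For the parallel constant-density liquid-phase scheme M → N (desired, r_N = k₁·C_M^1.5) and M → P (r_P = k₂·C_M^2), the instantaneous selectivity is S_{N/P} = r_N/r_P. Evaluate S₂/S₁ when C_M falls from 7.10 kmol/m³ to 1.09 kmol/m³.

S_{N/P} = (k₁/k₂)·C_M^-0.5, so S₂/S₁ = (C_{M,2}/C_{M,1})^-0.5.
= (1.09/7.10)^(-0.5) = (0.1535)^(-0.5) = 2.55.
Selectivity toward N rises as C_M falls — low-concentration operation is favoured.

2.55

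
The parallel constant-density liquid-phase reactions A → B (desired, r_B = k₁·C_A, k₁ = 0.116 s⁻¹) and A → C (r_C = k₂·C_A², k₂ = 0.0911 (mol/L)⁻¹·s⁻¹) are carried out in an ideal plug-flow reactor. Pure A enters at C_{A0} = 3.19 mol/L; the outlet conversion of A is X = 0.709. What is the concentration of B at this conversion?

C_A = C_{A0}(1−X) = 0.9283 mol/L.
Along a PFR/batch, dC_B/dC_A = −r_B/(r_B+r_C) = −k₁/(k₁+k₂·C_A).
Integrating from C_{A0} to C_A: C_B = (0.116/0.0911)·ln[(0.116+0.0911·3.19)/(0.116+0.0911·0.928)] = 1.273·ln(0.4066/0.2006) = 0.8999 mol/L.

0.900 mol/L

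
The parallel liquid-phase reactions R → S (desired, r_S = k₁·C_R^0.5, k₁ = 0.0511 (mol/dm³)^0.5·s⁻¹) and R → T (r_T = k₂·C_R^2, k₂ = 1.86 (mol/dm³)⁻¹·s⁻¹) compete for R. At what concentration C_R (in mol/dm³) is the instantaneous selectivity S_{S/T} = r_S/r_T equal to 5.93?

S_{S/T} = (k₁/k₂)·C_R^-1.5 ⇒ C_R = (S·k₂/k₁)^(1/(-1.5)).
= (5.93×1.86/0.0511)^(-0.6667) = (215.8)^(-0.6667) = 0.0278 mol/dm³.

0.0278 mol/dm³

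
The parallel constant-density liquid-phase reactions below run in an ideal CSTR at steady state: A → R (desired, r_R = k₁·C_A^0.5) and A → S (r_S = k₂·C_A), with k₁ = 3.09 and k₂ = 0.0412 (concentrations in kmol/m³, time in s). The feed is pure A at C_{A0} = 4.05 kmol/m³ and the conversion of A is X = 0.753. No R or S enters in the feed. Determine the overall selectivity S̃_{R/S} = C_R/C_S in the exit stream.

75.0

Exit C_A = C_{A0}(1−X) = 4.05×0.247 = 1.000 kmol/m³.
Rates in a CSTR are evaluated at the outlet concentration: r_R = 3.09×1.000^0.5 = 3.091, r_S = 0.0412×1.000 = 0.04121.
Overall selectivity = C_R/C_S = r_Rτ/(r_Sτ) = r_R/r_S = 75.0.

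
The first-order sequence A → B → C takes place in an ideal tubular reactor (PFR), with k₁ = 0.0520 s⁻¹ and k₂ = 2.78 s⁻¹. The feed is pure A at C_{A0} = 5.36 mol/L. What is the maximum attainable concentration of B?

0.0929 mol/L

At the optimum, C_{B,max}/C_{A0} = (k₁/k₂)^[k₂/(k₂−k₁)].
= (0.0520/2.78)^(2.78/(2.78−0.0520)) = (0.01871)^(1.019) = 0.01734.
C_{B,max} = 0.01734×5.36 = 0.0929 mol/L.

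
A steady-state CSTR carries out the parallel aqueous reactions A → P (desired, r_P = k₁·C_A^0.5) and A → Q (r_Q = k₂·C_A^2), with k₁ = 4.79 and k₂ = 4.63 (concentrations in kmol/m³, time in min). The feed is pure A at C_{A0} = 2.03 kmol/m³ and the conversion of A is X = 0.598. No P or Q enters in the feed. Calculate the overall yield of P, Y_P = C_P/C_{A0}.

Exit C_A = C_{A0}(1−X) = 2.03×0.402 = 0.8161 kmol/m³.
A CSTR operates uniformly at the exit composition, giving r_P = 4.327 and r_Q = 3.083 (each k·C_A^n at C_A = 0.8161).
Fraction of consumed A going to P: r_P/(r_P+r_Q) = 0.5839.
C_P = 0.5839·C_{A0}·X = 0.5839×2.03×0.598 = 0.709 kmol/m³; Y_P = C_P/C_{A0} = 0.349.

0.349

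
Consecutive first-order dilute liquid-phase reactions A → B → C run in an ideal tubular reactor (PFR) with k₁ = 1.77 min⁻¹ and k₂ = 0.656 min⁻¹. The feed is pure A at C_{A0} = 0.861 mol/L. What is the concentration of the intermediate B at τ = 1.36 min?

0.437 mol/L

Solving the coupled first-order balances gives C_B(τ) = [k₁/(k₂−k₁)]·C_{A0}·(e^(−k₁τ) − e^(−k₂τ)).
e^(−k₁τ) = e^(−1.77×1.36) = e^(−2.407) = 0.09007; e^(−k₂τ) = e^(−0.8922) = 0.4098.
C_B = 1.77×0.861/(0.656−1.77) × (0.09007−0.4098) = (-1.368)×(-0.3197) = 0.4374 mol/L.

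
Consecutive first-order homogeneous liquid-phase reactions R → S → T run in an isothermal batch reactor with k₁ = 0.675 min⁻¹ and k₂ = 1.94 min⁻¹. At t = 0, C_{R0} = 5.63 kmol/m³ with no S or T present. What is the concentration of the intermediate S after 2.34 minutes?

The intermediate concentration in a first-order A→B→C sequence is C_S = k₁C_{R0}(e^(−k₁t) − e^(−k₂t))/(k₂−k₁).
e^(−k₁t) = e^(−0.675×2.34) = e^(−1.579) = 0.2061; e^(−k₂t) = e^(−4.540) = 0.01068.
C_S = 0.675×5.63/(1.94−0.675) × (0.2061−0.01068) = 3.004×0.1954 = 0.5870 kmol/m³.

0.587 kmol/m³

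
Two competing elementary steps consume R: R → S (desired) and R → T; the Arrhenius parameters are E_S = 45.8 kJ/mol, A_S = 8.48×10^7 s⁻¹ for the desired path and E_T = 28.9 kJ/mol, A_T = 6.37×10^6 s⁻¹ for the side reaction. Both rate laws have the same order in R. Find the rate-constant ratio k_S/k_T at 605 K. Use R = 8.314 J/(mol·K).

0.462

With equal orders, S_{S/T} = k_S/k_T = (A_S/A_T)·exp[(E_T−E_S)/(RT)].
(E_T−E_S)/(RT) = (28.9−45.8)×10³/(8.314×605) = -16900/5030 = -3.360.
k_S/k_T = (8.48×10^7/6.37×10^6)·exp(-3.360) = 13.31 × 0.03474 = 0.462.
Since E_S > E_T, raising the temperature improves selectivity toward S.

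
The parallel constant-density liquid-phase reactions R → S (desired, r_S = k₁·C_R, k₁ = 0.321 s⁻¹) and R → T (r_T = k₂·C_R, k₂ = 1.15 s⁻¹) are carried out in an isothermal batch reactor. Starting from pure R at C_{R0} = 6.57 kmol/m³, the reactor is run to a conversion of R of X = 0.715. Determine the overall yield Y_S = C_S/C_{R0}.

C_R = C_{R0}(1−X) = 1.872 kmol/m³.
Both paths are first order in R, so the instantaneous fraction to S is constant: dC_S/d(−C_R) = k₁/(k₁+k₂) = 0.2182.
C_S = 0.2182·(C_{R0}−C_R) = 0.2182×4.698 = 1.03 kmol/m³.
Y_S = C_S/C_{R0} = 1.025/6.57 = 0.156.

0.156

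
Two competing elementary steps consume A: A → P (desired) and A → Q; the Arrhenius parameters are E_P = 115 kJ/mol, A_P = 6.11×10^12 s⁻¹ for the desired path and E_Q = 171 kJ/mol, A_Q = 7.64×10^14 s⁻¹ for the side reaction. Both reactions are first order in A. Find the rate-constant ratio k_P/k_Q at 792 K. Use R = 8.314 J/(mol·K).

With equal orders, S_{P/Q} = k_P/k_Q = (A_P/A_Q)·exp[(E_Q−E_P)/(RT)].
(E_Q−E_P)/(RT) = (171−115)×10³/(8.314×792) = 56000/6585 = 8.505.
k_P/k_Q = (6.11×10^12/7.64×10^14)·exp(8.505) = 0.007997 × 4937 = 39.5.
Since E_P < E_Q, lowering the temperature improves selectivity toward P.

39.5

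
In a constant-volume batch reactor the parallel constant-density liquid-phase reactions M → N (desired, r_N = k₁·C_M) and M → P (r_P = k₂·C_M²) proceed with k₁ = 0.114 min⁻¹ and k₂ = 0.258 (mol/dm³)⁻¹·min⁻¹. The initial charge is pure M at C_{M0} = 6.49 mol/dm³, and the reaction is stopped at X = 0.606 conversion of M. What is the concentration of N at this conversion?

0.370 mol/dm³

C_M = C_{M0}(1−X) = 2.557 mol/dm³.
Along a PFR/batch, dC_N/dC_M = −r_N/(r_N+r_P) = −k₁/(k₁+k₂·C_M).
Integrating from C_{M0} to C_M: C_N = (0.114/0.258)·ln[(0.114+0.258·6.49)/(0.114+0.258·2.56)] = 0.4419·ln(1.788/0.7737) = 0.3702 mol/dm³.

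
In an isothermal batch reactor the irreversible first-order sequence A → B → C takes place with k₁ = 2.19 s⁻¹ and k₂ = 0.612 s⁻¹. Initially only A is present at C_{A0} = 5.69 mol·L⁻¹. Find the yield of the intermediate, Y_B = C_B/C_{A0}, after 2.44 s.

The intermediate concentration in a first-order A→B→C sequence is C_B = k₁C_{A0}(e^(−k₁t) − e^(−k₂t))/(k₂−k₁).
e^(−k₁t) = e^(−2.19×2.44) = e^(−5.344) = 0.004779; e^(−k₂t) = e^(−1.493) = 0.2246.
C_B = 2.19×5.69/(0.612−2.19) × (0.004779−0.2246) = (-7.897)×(-0.2199) = 1.736 mol·L⁻¹.
Y_B = C_B/C_{A0} = 1.736/5.69 = 0.305.

0.305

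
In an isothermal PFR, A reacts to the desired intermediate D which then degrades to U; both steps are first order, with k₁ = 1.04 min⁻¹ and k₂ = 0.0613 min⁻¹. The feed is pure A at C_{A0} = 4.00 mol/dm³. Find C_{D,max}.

3.35 mol/dm³

For a first-order series the maximum intermediate yield is C_{D,max}/C_{A0} = (k₁/k₂)^[k₂/(k₂−k₁)].
= (1.04/0.0613)^(0.0613/(0.0613−1.04)) = (16.97)^(-0.06263) = 0.8375.
C_{D,max} = 0.8375×4.00 = 3.35 mol/dm³.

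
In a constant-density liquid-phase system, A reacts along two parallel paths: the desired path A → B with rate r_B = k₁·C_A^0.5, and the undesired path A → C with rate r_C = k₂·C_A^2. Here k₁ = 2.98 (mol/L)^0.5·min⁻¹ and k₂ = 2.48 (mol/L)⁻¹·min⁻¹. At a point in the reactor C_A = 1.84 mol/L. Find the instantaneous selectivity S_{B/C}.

0.481

S_{B/C} = r_B/r_C = (k₁·C_A^0.5)/(k₂·C_A^2) = (k₁/k₂)·C_A^-1.5.
= (2.98×1.840^0.5) / (2.48×1.840^2) = 4.042/8.396 = 0.481.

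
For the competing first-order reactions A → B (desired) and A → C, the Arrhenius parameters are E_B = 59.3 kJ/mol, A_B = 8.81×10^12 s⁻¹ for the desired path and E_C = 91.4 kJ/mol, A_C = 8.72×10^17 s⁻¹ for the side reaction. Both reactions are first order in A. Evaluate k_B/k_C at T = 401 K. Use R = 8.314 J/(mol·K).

0.153

With equal orders, S_{B/C} = k_B/k_C = (A_B/A_C)·exp[(E_C−E_B)/(RT)].
(E_C−E_B)/(RT) = (91.4−59.3)×10³/(8.314×401) = 32100/3334 = 9.628.
k_B/k_C = (8.81×10^12/8.72×10^17)·exp(9.628) = 1.010×10^-5 × 15189 = 0.153.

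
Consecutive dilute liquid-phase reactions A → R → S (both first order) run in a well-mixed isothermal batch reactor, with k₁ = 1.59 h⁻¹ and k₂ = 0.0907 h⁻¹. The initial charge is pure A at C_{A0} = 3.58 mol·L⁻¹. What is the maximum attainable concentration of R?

3.01 mol·L⁻¹

For a first-order series the maximum intermediate yield is C_{R,max}/C_{A0} = (k₁/k₂)^[k₂/(k₂−k₁)].
= (1.59/0.0907)^(0.0907/(0.0907−1.59)) = (17.53)^(-0.06049) = 0.8409.
C_{R,max} = 0.8409×3.58 = 3.01 mol·L⁻¹.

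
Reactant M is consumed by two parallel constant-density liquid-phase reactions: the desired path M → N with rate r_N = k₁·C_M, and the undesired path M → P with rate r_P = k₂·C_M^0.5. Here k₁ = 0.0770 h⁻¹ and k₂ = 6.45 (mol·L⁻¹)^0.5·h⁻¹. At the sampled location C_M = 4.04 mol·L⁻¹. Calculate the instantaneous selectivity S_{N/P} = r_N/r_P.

0.0240

S_{N/P} = r_N/r_P = (k₁·C_M)/(k₂·C_M^0.5) = (k₁/k₂)·C_M^0.5.
= (0.0770×4.040) / (6.45×4.040^0.5) = 0.3111/12.96 = 0.0240.
Since the desired path is higher order in M, keeping C_M high (PFR or concentrated feed) favours N.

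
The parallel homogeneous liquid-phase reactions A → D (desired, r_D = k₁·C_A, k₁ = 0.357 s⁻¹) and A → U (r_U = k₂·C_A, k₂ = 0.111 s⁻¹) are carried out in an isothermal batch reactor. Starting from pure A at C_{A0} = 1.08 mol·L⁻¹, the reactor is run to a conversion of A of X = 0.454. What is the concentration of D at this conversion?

0.374 mol·L⁻¹

C_A = C_{A0}(1−X) = 0.5897 mol·L⁻¹.
Both paths are first order in A, so the instantaneous fraction to D is constant: dC_D/d(−C_A) = k₁/(k₁+k₂) = 0.7628.
C_D = 0.7628·(C_{A0}−C_A) = 0.7628×0.4903 = 0.374 mol·L⁻¹.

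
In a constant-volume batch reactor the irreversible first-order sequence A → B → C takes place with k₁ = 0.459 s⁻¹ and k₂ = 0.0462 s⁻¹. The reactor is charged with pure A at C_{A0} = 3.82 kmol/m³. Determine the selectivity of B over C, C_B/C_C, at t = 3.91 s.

Solving the coupled first-order balances gives C_B(t) = [k₁/(k₂−k₁)]·C_{A0}·(e^(−k₁t) − e^(−k₂t)).
e^(−k₁t) = e^(−0.459×3.91) = e^(−1.795) = 0.1662; e^(−k₂t) = e^(−0.1806) = 0.8347.
C_B = 0.459×3.82/(0.0462−0.459) × (0.1662−0.8347) = (-4.248)×(-0.6686) = 2.840 kmol/m³.
C_A = C_{A0}e^(−k₁t) = 0.6348 kmol/m³, so C_C = C_{A0}−C_A−C_B = 0.3455 kmol/m³; C_B/C_C = 8.22.

8.22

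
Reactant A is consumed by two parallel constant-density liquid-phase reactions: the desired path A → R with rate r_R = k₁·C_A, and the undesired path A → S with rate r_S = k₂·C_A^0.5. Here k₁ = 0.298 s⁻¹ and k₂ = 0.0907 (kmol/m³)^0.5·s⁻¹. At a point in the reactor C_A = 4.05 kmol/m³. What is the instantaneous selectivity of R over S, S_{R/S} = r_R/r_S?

6.61

S_{R/S} = r_R/r_S = (k₁·C_A)/(k₂·C_A^0.5) = (k₁/k₂)·C_A^0.5.
= (0.298×4.050) / (0.0907×4.050^0.5) = 1.207/0.1825 = 6.61.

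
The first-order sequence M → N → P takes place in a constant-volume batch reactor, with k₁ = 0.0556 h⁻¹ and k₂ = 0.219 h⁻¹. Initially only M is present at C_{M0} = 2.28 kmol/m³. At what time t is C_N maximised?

8.39 h

The intermediate peaks when r₁ = r₂, i.e. k₁e^(−k₁t) = k₂e^(−k₂t), giving t_opt = ln(k₂/k₁)/(k₂−k₁).
= ln(0.219/0.0556)/(0.219−0.0556) = ln(3.939)/0.1634 = 1.371/0.1634 = 8.39 h.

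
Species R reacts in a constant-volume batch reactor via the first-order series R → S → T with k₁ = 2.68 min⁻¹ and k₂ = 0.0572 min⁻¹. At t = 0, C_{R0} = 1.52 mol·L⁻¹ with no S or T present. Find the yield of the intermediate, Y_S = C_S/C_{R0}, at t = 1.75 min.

For first-order series with pure R initially, C_S(t) = k₁C_{R0}/(k₂−k₁)·(e^(−k₁t) − e^(−k₂t)).
e^(−k₁t) = e^(−2.68×1.75) = e^(−4.690) = 0.009187; e^(−k₂t) = e^(−0.1001) = 0.9047.
C_S = 2.68×1.52/(0.0572−2.68) × (0.009187−0.9047) = (-1.553)×(-0.8956) = 1.391 mol·L⁻¹.
Y_S = C_S/C_{R0} = 1.391/1.52 = 0.915.

0.915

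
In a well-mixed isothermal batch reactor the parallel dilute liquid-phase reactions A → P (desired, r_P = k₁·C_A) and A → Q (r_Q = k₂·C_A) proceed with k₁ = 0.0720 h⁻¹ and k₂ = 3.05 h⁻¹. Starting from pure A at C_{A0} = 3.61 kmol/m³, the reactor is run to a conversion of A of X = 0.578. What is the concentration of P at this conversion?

C_A = C_{A0}(1−X) = 1.523 kmol/m³.
Both paths are first order in A, so the instantaneous fraction to P is constant: dC_P/d(−C_A) = k₁/(k₁+k₂) = 0.02306.
C_P = 0.02306·(C_{A0}−C_A) = 0.02306×2.087 = 0.0481 kmol/m³.

0.0481 kmol/m³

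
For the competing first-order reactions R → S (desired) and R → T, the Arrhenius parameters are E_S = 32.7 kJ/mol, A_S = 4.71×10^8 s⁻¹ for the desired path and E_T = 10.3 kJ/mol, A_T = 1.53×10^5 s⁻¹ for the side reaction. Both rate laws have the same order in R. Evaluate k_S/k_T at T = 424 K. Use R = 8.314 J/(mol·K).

5.35

With equal orders, S_{S/T} = k_S/k_T = (A_S/A_T)·exp[(E_T−E_S)/(RT)].
(E_T−E_S)/(RT) = (10.3−32.7)×10³/(8.314×424) = -22400/3525 = -6.354.
k_S/k_T = (4.71×10^8/1.53×10^5)·exp(-6.354) = 3078 × 0.001739 = 5.35.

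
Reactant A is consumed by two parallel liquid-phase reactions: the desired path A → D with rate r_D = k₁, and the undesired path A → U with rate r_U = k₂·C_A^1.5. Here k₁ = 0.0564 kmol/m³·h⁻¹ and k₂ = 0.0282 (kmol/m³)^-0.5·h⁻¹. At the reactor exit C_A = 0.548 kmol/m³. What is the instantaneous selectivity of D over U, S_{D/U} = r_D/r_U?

4.93

S_{D/U} = r_D/r_U = (k₁)/(k₂·C_A^1.5) = (k₁/k₂)·C_A^-1.5.
= (0.0564) / (0.0282×0.5480^1.5) = 0.05640/0.01144 = 4.93.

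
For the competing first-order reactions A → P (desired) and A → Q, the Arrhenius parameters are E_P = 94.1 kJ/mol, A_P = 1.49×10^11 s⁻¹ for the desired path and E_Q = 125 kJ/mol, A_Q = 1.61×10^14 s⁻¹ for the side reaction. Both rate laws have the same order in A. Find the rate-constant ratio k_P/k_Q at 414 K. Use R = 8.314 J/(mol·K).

Since both paths have the same order in A, the concentration cancels and S_{P/Q} = k_P/k_Q = (A_P/A_Q)·exp[(E_Q−E_P)/(RT)].
(E_Q−E_P)/(RT) = (125−94.1)×10³/(8.314×414) = 30900/3442 = 8.977.
k_P/k_Q = (1.49×10^11/1.61×10^14)·exp(8.977) = 9.255×10^-4 × 7922 = 7.33.

7.33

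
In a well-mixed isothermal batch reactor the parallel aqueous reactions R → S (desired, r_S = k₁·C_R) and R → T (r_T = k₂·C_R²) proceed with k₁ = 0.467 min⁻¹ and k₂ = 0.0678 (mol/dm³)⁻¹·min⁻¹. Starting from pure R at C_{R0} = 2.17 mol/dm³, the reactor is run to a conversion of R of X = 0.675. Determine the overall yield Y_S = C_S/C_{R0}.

C_R = C_{R0}(1−X) = 0.7052 mol/dm³.
Along a PFR/batch, dC_S/dC_R = −r_S/(r_S+r_T) = −k₁/(k₁+k₂·C_R).
Integrating from C_{R0} to C_R: C_S = (0.467/0.0678)·ln[(0.467+0.0678·2.17)/(0.467+0.0678·0.705)] = 6.888·ln(0.6141/0.5148) = 1.215 mol/dm³.
Y_S = C_S/C_{R0} = 1.215/2.17 = 0.560.

0.560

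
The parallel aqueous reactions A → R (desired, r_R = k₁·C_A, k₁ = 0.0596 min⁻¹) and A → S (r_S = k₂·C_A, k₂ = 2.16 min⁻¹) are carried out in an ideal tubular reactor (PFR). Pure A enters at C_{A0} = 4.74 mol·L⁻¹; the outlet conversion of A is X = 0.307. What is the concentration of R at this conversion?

0.0391 mol·L⁻¹

C_A = C_{A0}(1−X) = 3.285 mol·L⁻¹.
Both paths are first order in A, so the instantaneous fraction to R is constant: dC_R/d(−C_A) = k₁/(k₁+k₂) = 0.02685.
C_R = 0.02685·(C_{A0}−C_A) = 0.02685×1.455 = 0.0391 mol·L⁻¹.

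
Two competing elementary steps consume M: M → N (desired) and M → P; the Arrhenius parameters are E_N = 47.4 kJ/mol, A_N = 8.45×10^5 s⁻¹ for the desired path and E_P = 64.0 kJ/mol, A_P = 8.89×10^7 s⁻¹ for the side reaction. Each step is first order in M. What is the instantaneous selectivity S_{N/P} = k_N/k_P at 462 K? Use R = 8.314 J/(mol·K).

k_N/k_P = (A_N/A_P)·exp[−(E_N−E_P)/(RT)] = (A_N/A_P)·exp[(E_P−E_N)/(RT)].
(E_P−E_N)/(RT) = (64.0−47.4)×10³/(8.314×462) = 16600/3841 = 4.322.
k_N/k_P = (8.45×10^5/8.89×10^7)·exp(4.322) = 0.009505 × 75.32 = 0.716.
Since E_N < E_P, lowering the temperature improves selectivity toward N.

0.716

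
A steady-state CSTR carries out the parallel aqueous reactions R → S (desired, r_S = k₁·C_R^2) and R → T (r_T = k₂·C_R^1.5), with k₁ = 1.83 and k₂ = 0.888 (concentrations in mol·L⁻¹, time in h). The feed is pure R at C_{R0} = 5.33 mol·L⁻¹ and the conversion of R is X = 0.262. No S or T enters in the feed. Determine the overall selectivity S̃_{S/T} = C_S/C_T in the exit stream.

Exit C_R = C_{R0}(1−X) = 5.33×0.738 = 3.934 mol·L⁻¹.
In a CSTR the entire volume is at exit conditions, so r_S = 1.83×3.934^2 = 28.32 and r_T = 0.888×3.934^1.5 = 6.928.
Overall selectivity = C_S/C_T = r_Sτ/(r_Tτ) = r_S/r_T = 4.09.

4.09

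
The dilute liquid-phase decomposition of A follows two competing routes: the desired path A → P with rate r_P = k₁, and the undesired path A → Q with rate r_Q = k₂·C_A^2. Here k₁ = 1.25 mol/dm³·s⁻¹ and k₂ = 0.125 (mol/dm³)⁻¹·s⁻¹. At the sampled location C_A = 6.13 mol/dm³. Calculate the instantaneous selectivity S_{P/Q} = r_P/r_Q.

S_{P/Q} = r_P/r_Q = (k₁)/(k₂·C_A^2) = (k₁/k₂)·C_A^-2.
= (1.25) / (0.125×6.130^2) = 1.250/4.697 = 0.266.
The undesired path is higher order in A, so low C_A (CSTR or dilute feed) favours P.

0.266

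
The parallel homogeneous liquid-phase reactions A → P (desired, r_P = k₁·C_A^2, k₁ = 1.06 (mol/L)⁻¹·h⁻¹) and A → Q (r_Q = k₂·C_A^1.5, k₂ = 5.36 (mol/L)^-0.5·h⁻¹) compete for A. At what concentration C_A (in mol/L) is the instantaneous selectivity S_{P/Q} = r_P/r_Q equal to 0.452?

5.22 mol/L

S_{P/Q} = (k₁/k₂)·C_A^0.5 ⇒ C_A = (S·k₂/k₁)^(2).
= (0.452×5.36/1.06)^(2) = (2.286)^(2) = 5.22 mol/L.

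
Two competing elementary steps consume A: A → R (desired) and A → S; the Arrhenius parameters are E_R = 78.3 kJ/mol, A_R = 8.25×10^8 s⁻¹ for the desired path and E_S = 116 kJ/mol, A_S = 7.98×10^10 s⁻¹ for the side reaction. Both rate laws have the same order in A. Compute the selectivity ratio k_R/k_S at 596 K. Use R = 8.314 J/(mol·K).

With equal orders, S_{R/S} = k_R/k_S = (A_R/A_S)·exp[(E_S−E_R)/(RT)].
(E_S−E_R)/(RT) = (116−78.3)×10³/(8.314×596) = 37700/4955 = 7.608.
k_R/k_S = (8.25×10^8/7.98×10^10)·exp(7.608) = 0.01034 × 2015 = 20.8.

20.8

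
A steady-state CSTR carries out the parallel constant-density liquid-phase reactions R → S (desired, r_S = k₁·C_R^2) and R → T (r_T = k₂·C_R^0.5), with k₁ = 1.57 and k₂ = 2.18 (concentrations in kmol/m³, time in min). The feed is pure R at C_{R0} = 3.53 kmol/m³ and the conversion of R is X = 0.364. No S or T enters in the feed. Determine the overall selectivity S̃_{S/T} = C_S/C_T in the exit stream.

Exit C_R = C_{R0}(1−X) = 3.53×0.636 = 2.245 kmol/m³.
A CSTR operates uniformly at the exit composition, giving r_S = 7.913 and r_T = 3.266 (each k·C_R^n at C_R = 2.245).
Overall selectivity = C_S/C_T = r_Sτ/(r_Tτ) = r_S/r_T = 2.42.

2.42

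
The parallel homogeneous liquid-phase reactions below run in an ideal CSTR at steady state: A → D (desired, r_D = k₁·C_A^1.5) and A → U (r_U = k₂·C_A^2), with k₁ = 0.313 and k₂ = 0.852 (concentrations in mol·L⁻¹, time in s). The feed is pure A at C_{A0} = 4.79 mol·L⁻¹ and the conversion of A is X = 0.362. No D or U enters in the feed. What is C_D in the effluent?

Exit C_A = C_{A0}(1−X) = 4.79×0.638 = 3.056 mol·L⁻¹.
In a CSTR the entire volume is at exit conditions, so r_D = 0.313×3.056^1.5 = 1.672 and r_U = 0.852×3.056^2 = 7.957.
Fraction of consumed A going to D: r_D/(r_D+r_U) = 0.1737.
C_D = 0.1737·C_{A0}·X = 0.1737×4.79×0.362 = 0.301 mol·L⁻¹.

0.301 mol·L⁻¹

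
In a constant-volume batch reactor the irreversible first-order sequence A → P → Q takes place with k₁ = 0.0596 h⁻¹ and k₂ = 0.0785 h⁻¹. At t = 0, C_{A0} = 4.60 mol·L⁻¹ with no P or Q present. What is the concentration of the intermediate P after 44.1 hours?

0.592 mol·L⁻¹

The intermediate concentration in a first-order A→B→C sequence is C_P = k₁C_{A0}(e^(−k₁t) − e^(−k₂t))/(k₂−k₁).
e^(−k₁t) = e^(−0.0596×44.1) = e^(−2.628) = 0.07220; e^(−k₂t) = e^(−3.462) = 0.03137.
C_P = 0.0596×4.60/(0.0785−0.0596) × (0.07220−0.03137) = 14.51×0.04083 = 0.5922 mol·L⁻¹.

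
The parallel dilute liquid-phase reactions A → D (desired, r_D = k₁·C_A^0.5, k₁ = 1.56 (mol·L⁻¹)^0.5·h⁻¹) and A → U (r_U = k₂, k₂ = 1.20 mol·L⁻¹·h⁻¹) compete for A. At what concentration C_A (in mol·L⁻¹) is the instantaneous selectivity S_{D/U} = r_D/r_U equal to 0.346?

S_{D/U} = (k₁/k₂)·C_A^0.5 ⇒ C_A = (S·k₂/k₁)^(2).
= (0.346×1.20/1.56)^(2) = (0.2662)^(2) = 0.0708 mol·L⁻¹.

0.0708 mol·L⁻¹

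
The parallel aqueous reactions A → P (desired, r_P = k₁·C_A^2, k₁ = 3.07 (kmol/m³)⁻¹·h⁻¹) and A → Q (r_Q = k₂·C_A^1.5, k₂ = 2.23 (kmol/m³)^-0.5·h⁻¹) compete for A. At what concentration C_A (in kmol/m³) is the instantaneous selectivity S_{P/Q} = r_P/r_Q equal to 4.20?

9.31 kmol/m³

S_{P/Q} = (k₁/k₂)·C_A^0.5 ⇒ C_A = (S·k₂/k₁)^(2).
= (4.20×2.23/3.07)^(2) = (3.051)^(2) = 9.31 kmol/m³.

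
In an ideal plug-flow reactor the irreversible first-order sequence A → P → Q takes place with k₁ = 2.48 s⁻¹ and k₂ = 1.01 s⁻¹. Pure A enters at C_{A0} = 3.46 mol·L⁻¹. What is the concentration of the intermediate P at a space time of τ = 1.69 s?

For first-order series with pure A initially, C_P(τ) = k₁C_{A0}/(k₂−k₁)·(e^(−k₁τ) − e^(−k₂τ)).
e^(−k₁τ) = e^(−2.48×1.69) = e^(−4.191) = 0.01513; e^(−k₂τ) = e^(−1.707) = 0.1814.
C_P = 2.48×3.46/(1.01−2.48) × (0.01513−0.1814) = (-5.837)×(-0.1663) = 0.9707 mol·L⁻¹.

0.971 mol·L⁻¹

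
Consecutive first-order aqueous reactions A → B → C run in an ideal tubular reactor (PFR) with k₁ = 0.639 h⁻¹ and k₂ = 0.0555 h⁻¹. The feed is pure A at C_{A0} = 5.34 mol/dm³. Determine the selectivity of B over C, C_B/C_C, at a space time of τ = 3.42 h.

The intermediate concentration in a first-order A→B→C sequence is C_B = k₁C_{A0}(e^(−k₁τ) − e^(−k₂τ))/(k₂−k₁).
e^(−k₁τ) = e^(−0.639×3.42) = e^(−2.185) = 0.1124; e^(−k₂τ) = e^(−0.1898) = 0.8271.
C_B = 0.639×5.34/(0.0555−0.639) × (0.1124−0.8271) = (-5.848)×(-0.7147) = 4.179 mol/dm³.
C_A = C_{A0}e^(−k₁τ) = 0.6004 mol/dm³, so C_C = C_{A0}−C_A−C_B = 0.5602 mol/dm³; C_B/C_C = 7.46.

7.46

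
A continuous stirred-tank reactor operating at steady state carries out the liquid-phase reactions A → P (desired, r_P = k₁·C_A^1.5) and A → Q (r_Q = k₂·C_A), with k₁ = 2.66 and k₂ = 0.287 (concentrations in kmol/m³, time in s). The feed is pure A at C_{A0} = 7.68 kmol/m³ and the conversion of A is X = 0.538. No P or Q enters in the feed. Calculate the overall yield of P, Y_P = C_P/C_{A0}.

Exit C_A = C_{A0}(1−X) = 7.68×0.462 = 3.548 kmol/m³.
Rates in a CSTR are evaluated at the outlet concentration: r_P = 2.66×3.548^1.5 = 17.78, r_Q = 0.287×3.548 = 1.018.
Fraction of consumed A going to P: r_P/(r_P+r_Q) = 0.9458.
C_P = 0.9458·C_{A0}·X = 0.9458×7.68×0.538 = 3.91 kmol/m³; Y_P = C_P/C_{A0} = 0.509.

0.509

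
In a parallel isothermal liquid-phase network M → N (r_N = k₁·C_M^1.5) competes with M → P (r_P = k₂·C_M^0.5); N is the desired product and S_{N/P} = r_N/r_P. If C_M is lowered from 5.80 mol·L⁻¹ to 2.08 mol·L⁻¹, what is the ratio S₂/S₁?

0.359

S_{N/P} = (k₁/k₂)·C_M, so S₂/S₁ = (C_{M,2}/C_{M,1}).
= 2.08/5.80 = 0.359.
Selectivity toward N falls as C_M falls — high-concentration operation is favoured.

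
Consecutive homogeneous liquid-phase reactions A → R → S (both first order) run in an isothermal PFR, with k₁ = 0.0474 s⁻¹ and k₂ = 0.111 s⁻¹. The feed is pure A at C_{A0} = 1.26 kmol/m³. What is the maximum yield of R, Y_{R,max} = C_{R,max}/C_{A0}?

0.226

For a first-order series the maximum intermediate yield is C_{R,max}/C_{A0} = (k₁/k₂)^[k₂/(k₂−k₁)].
= (0.0474/0.111)^(0.111/(0.111−0.0474)) = (0.4270)^(1.745) = 0.2265.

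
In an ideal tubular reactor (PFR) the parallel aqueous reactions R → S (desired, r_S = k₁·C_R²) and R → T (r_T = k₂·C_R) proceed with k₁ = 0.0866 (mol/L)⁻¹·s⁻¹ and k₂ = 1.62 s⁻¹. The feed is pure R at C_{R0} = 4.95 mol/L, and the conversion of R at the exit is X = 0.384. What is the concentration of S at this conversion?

C_R = C_{R0}(1−X) = 3.049 mol/L.
Along a PFR/batch, dC_T/dC_R = −r_T/(r_S+r_T) = −k₂/(k₂+k₁·C_R).
Integrating from C_{R0} to C_R: C_T = (1.62/0.0866)·ln[(1.62+0.0866·4.95)/(1.62+0.0866·3.05)] = 18.71·ln(2.049/1.884) = 1.567 mol/L.
Then C_S = (C_{R0}−C_R) − C_T = 1.901 − 1.567 = 0.3339 mol/L.

0.334 mol/L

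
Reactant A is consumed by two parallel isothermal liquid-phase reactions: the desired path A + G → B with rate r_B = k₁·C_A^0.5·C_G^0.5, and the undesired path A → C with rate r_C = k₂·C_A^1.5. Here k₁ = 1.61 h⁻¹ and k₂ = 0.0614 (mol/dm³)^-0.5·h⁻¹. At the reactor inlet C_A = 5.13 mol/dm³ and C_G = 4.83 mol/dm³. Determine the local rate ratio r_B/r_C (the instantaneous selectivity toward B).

S_{B/C} = r_B/r_C = (k₁·C_A^0.5·C_G^0.5)/(k₂·C_A^1.5) = (k₁/k₂)·C_A⁻¹·C_G^0.5.
= (1.61×5.130^0.5×4.830^0.5) / (0.0614×5.130^1.5) = 8.014/0.7134 = 11.2.

11.2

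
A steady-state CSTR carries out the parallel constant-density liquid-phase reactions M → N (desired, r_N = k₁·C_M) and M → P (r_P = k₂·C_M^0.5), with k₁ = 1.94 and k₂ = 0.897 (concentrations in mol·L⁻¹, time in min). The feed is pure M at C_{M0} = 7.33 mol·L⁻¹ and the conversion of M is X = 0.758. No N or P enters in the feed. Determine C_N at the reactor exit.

Exit C_M = C_{M0}(1−X) = 7.33×0.242 = 1.774 mol·L⁻¹.
Rates in a CSTR are evaluated at the outlet concentration: r_N = 1.94×1.774 = 3.441, r_P = 0.897×1.774^0.5 = 1.195.
Fraction of consumed M going to N: r_N/(r_N+r_P) = 0.7423.
C_N = 0.7423·C_{M0}·X = 0.7423×7.33×0.758 = 4.12 mol·L⁻¹.

4.12 mol·L⁻¹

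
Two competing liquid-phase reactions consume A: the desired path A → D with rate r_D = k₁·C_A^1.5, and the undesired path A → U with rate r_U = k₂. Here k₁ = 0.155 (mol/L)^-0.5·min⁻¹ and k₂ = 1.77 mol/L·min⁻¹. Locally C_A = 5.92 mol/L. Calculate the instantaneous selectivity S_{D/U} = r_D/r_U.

1.26

S_{D/U} = r_D/r_U = (k₁·C_A^1.5)/(k₂) = (k₁/k₂)·C_A^1.5.
= (0.155×5.920^1.5) / (1.77) = 2.233/1.770 = 1.26.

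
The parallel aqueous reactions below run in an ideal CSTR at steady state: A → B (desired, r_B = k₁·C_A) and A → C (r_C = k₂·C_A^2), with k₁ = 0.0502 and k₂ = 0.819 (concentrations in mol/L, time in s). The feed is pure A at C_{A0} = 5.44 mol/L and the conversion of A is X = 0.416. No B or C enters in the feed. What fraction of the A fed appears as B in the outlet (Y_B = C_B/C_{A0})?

0.00787

Exit C_A = C_{A0}(1−X) = 5.44×0.584 = 3.177 mol/L.
Rates in a CSTR are evaluated at the outlet concentration: r_B = 0.0502×3.177 = 0.1595, r_C = 0.819×3.177^2 = 8.266.
Fraction of consumed A going to B: r_B/(r_B+r_C) = 0.01893.
C_B = 0.01893·C_{A0}·X = 0.01893×5.44×0.416 = 0.0428 mol/L; Y_B = C_B/C_{A0} = 0.00787.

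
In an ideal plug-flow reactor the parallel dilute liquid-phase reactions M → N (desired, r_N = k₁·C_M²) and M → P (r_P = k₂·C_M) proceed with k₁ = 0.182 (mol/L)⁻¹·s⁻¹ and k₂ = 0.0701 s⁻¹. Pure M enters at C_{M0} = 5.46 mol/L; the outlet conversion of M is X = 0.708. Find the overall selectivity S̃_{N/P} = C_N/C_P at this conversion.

C_M = C_{M0}(1−X) = 1.594 mol/L.
Along a PFR/batch, dC_P/dC_M = −r_P/(r_N+r_P) = −k₂/(k₂+k₁·C_M).
Integrating from C_{M0} to C_M: C_P = (0.0701/0.182)·ln[(0.0701+0.182·5.46)/(0.0701+0.182·1.59)] = 0.3852·ln(1.064/0.3603) = 0.4170 mol/L.
Then C_N = (C_{M0}−C_M) − C_P = 3.866 − 0.4170 = 3.449 mol/L.
S̃_{N/P} = C_N/C_P = 3.449/0.4170 = 8.27.

8.27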